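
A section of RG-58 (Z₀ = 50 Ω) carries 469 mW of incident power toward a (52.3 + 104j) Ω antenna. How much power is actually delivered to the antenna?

P_delivered ≈ 231 mW

|Γ| = |(2.3 + j104)/(102.3 + j104)| = 0.713
|Γ|² = 0.508
P_refl = |Γ|²·P_inc = 238 mW, P_del = (1 − |Γ|²)·P_inc = 231 mW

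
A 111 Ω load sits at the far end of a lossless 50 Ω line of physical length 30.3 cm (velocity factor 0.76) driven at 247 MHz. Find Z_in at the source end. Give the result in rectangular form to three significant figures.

λ = v/f = 0.76·c / 247 MHz = 0.923 m
βl = 2π·l/λ = 2π × 0.328 = 118°
tan(βl) = tan(118°) = -1.87
Z_in = Z_0·(Z_L + jZ_0·tanβl)/(Z_0 + jZ_L·tanβl)
     = 50·(111 − j93.4)/(50 − j207)

Z_in ≈ 27.4 + j20.2 Ω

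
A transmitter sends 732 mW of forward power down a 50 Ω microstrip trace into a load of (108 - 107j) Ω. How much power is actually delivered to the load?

|Γ| = |(58 − j107)/(158 − j107)| = 0.638
|Γ|² = 0.407
P_refl = |Γ|²·P_inc = 298 mW, P_del = (1 − |Γ|²)·P_inc = 434 mW

P_delivered ≈ 434 mW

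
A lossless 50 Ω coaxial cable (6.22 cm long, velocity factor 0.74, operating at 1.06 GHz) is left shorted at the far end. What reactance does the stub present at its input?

X_in ≈ -164 Ω (capacitive)

λ = v/f = 0.74·c / 1.06 GHz = 0.209 m
βl = 2π·l/λ = 2π × 0.297 = 107°
tan(βl) = -3.29
For a shorted stub, Z_in = jZ_0·tan(βl)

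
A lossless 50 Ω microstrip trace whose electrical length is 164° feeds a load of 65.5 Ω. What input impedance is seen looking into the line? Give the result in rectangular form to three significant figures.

tan(βl) = tan(164°) = -0.287
Z_in = Z_0·(Z_L + jZ_0·tanβl)/(Z_0 + jZ_L·tanβl)
     = 50·(65.5 − j14.3)/(50 − j18.8)

Z_in ≈ 62.1 + j9 Ω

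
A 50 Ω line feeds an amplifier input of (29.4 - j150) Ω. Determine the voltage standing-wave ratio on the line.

VSWR ≈ 17.5

Γ = (Z_L − Z_0)/(Z_L + Z_0) = (-20.6 − j150)/(79.4 − j150)
|Γ| = 151/170 = 0.892
VSWR = (1 + |Γ|)/(1 − |Γ|) = 1.89/0.108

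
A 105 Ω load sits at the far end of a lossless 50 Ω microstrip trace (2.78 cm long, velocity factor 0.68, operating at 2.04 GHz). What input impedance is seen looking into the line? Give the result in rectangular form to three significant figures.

λ = v/f = 0.68·c / 2.04 GHz = 0.1 m
βl = 2π·l/λ = 2π × 0.278 = 100°
tan(βl) = tan(100°) = -5.63
Z_in = Z_0·(Z_L + jZ_0·tanβl)/(Z_0 + jZ_L·tanβl)
     = 50·(105 − j281)/(50 − j591)

Z_in ≈ 24.4 + j6.82 Ω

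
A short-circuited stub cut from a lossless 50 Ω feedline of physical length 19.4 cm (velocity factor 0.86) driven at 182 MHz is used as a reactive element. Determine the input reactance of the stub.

X_in ≈ 58.1 Ω (inductive)

λ = v/f = 0.86·c / 182 MHz = 1.42 m
βl = 2π·l/λ = 2π × 0.137 = 49.3°
tan(βl) = 1.16
For a short-circuited stub, Z_in = jZ_0·tan(βl)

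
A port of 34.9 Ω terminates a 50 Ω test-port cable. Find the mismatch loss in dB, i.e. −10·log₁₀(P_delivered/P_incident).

Γ = (34.9 − 50)/(34.9 + 50) = -0.178
|Γ|² = 0.0316, so P_del/P_inc = 1 − |Γ|² = 0.968
ML = −10·log₁₀(1 − |Γ|²)

mismatch loss ≈ 0.14 dB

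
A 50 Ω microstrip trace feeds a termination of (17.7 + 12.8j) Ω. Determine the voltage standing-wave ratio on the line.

VSWR ≈ 3.03

Γ = (Z_L − Z_0)/(Z_L + Z_0) = (-32.3 + j12.8)/(67.7 + j12.8)
|Γ| = 34.7/68.9 = 0.504
VSWR = (1 + |Γ|)/(1 − |Γ|) = 1.5/0.496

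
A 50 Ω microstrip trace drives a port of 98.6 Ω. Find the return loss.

RL ≈ 9.71 dB

Γ = (98.6 − 50)/(98.6 + 50) = 0.327
RL = −20·log₁₀|Γ| = −20·log₁₀(0.327)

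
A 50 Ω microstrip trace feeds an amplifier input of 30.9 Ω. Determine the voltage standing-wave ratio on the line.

Γ = (30.9 − 50)/(30.9 + 50) = -0.236
VSWR = (1 + 0.236)/(1 − 0.236)

VSWR ≈ 1.62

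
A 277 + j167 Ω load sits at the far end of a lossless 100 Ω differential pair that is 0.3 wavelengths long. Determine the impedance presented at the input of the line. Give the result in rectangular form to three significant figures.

βl = 2π × 0.3 = 108°
tan(βl) = tan(108°) = -3.08
Z_in = Z_0·(Z_L + jZ_0·tanβl)/(Z_0 + jZ_L·tanβl)
     = 100·(277 − j141)/(614 − j853)

Z_in ≈ 26.3 + j13.6 Ω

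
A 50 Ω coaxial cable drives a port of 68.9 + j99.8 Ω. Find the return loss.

RL ≈ 3.68 dB

Γ = (18.9 + j99.8)/(118.9 + j99.8), |Γ| = 0.654
RL = −20·log₁₀|Γ| = −20·log₁₀(0.654)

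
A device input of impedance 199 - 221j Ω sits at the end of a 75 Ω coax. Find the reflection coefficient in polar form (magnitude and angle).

Γ ≈ 0.72 ∠ -21.8°

Γ = (Z_L − Z_0)/(Z_L + Z_0) = (124 − j221)/(274 − j221)
|Γ| = 253/352 = 0.72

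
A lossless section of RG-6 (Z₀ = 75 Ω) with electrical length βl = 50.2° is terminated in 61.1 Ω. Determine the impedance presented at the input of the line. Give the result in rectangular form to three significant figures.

tan(βl) = tan(50.2°) = 1.2
Z_in = Z_0·(Z_L + jZ_0·tanβl)/(Z_0 + jZ_L·tanβl)
     = 75·(61.1 + j90)/(75 + j73.3)

Z_in ≈ 76.2 + j15.5 Ω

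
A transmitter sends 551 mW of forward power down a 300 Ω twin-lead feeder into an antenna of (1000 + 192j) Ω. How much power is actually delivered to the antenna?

P_delivered ≈ 383 mW

|Γ| = |(700 + j192)/(1300 + j192)| = 0.552
|Γ|² = 0.305
P_refl = |Γ|²·P_inc = 168 mW, P_del = (1 − |Γ|²)·P_inc = 383 mW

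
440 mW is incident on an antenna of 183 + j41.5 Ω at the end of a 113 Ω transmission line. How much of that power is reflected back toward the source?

|Γ| = |(70 + j41.5)/(296 + j41.5)| = 0.272
|Γ|² = 0.0741
P_refl = |Γ|²·P_inc = 32.6 mW, P_del = (1 − |Γ|²)·P_inc = 407 mW

P_reflected ≈ 32.6 mW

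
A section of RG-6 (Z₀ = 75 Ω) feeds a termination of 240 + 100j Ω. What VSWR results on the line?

VSWR ≈ 3.81

Γ = (Z_L − Z_0)/(Z_L + Z_0) = (165 + j100)/(315 + j100)
|Γ| = 193/330 = 0.584
VSWR = (1 + |Γ|)/(1 − |Γ|) = 1.58/0.416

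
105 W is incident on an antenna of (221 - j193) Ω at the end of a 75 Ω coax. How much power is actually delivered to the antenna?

|Γ| = |(146 − j193)/(296 − j193)| = 0.685
|Γ|² = 0.469
P_refl = |Γ|²·P_inc = 49.2 W, P_del = (1 − |Γ|²)·P_inc = 55.8 W

P_delivered ≈ 55.8 W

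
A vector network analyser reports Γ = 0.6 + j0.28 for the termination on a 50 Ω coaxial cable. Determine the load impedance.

Z_L ≈ 118 + j117 Ω

Z_L = Z_0·(1 + Γ)/(1 − Γ) = 50·(1.6 + j0.28)/(0.4 − j0.28)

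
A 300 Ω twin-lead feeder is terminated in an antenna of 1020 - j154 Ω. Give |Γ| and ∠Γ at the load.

Γ = (Z_L − Z_0)/(Z_L + Z_0) = (720 − j154)/(1320 − j154)
|Γ| = 736/1330 = 0.554

Γ ≈ 0.554 ∠ -5.42°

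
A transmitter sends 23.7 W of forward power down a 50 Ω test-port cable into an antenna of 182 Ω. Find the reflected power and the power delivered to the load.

P_reflected ≈ 7.67 W; P_delivered ≈ 16 W

Γ = (182 − 50)/(182 + 50) = 0.569
|Γ|² = 0.324
P_refl = |Γ|²·P_inc = 7.67 W, P_del = (1 − |Γ|²)·P_inc = 16 W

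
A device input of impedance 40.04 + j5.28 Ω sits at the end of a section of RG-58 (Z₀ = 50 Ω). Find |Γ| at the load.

Γ = (Z_L − Z_0)/(Z_L + Z_0) = (-9.96 + j5.28)/(90.04 + j5.28)
|Γ| = 11.3/90.2

|Γ| ≈ 0.125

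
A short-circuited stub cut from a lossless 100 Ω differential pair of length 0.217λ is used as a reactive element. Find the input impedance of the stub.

βl = 2π × 0.217 = 78.1°
tan(βl) = 4.75
For a short-circuited stub, Z_in = jZ_0·tan(βl)

Z_in ≈ +j475 Ω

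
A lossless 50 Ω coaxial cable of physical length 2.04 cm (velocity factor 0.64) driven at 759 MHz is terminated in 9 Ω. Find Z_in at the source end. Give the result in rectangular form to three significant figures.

Z_in ≈ 11.7 + j26.6 Ω

λ = v/f = 0.64·c / 759 MHz = 0.253 m
βl = 2π·l/λ = 2π × 0.0806 = 29°
tan(βl) = tan(29°) = 0.555
Z_in = Z_0·(Z_L + jZ_0·tanβl)/(Z_0 + jZ_L·tanβl)
     = 50·(9 + j27.8)/(50 + j5)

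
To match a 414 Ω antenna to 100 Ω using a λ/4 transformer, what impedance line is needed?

Z_qwt ≈ 203 Ω

Z_qwt = √(Z_0·R_L) = √(100 × 414) = √41400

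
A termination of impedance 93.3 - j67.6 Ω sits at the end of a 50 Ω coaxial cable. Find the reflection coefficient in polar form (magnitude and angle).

Γ = (Z_L − Z_0)/(Z_L + Z_0) = (43.3 − j67.6)/(143.3 − j67.6)
|Γ| = 80.3/158 = 0.507

Γ ≈ 0.507 ∠ -32.1°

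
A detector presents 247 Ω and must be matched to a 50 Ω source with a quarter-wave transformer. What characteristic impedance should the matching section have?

Z_qwt ≈ 111 Ω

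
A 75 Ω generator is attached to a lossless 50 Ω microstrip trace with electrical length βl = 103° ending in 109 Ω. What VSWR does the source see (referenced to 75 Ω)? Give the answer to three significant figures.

VSWR ≈ 3.19

tan(βl) = -4.33
Z_in = Z_0·(Z_L + jZ_0·tanβl)/(Z_0 + jZ_L·tanβl) = 23.9 + j9.01 Ω
Γ_s = (Z_in − Z_s)/(Z_in + Z_s) = (-51.1 + j9.01)/(98.9 + j9.01), |Γ_s| = 0.523
VSWR = (1 + |Γ_s|)/(1 − |Γ_s|)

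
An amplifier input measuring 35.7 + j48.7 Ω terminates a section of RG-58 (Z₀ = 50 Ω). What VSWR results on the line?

Γ = (Z_L − Z_0)/(Z_L + Z_0) = (-14.3 + j48.7)/(85.7 + j48.7)
|Γ| = 50.8/98.6 = 0.515
VSWR = (1 + |Γ|)/(1 − |Γ|) = 1.51/0.485

VSWR ≈ 3.12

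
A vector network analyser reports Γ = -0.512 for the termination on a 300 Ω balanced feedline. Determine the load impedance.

Z_L = Z_0·(1 + Γ)/(1 − Γ) = 300·(0.488)/(1.51)

Z_L ≈ 96.8 Ω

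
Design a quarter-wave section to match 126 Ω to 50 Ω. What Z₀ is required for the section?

Z_qwt ≈ 79.4 Ω

Z_qwt = √(Z_0·R_L) = √(50 × 126) = √6300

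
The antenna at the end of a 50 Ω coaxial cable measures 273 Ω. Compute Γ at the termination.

Γ = (Z_L − Z_0)/(Z_L + Z_0) = (273 − 50)/(273 + 50) = 223/323

Γ = 0.69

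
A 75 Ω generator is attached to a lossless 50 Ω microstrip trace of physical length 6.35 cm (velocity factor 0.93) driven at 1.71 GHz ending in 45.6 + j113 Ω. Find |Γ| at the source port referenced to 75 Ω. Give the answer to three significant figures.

|Γ| ≈ 0.814

λ = v/f = 0.93·c / 1.71 GHz = 0.163 m
βl = 2π·l/λ = 2π × 0.389 = 140°
tan(βl) = -0.836
Z_in = Z_0·(Z_L + jZ_0·tanβl)/(Z_0 + jZ_L·tanβl) = 8.68 + j26.9 Ω
Γ_s = (Z_in − Z_s)/(Z_in + Z_s) = (-66.3 + j26.9)/(83.7 + j26.9), |Γ_s| = 0.814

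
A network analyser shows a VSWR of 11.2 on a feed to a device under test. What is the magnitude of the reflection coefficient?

|Γ| ≈ 0.836

|Γ| = (S − 1)/(S + 1) = (11.2 − 1)/(11.2 + 1) = 10.2/12.2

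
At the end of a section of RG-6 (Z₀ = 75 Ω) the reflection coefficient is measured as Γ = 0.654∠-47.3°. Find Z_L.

Z_L ≈ 79.4 − j133 Ω

Z_L = Z_0·(1 + Γ)/(1 − Γ) = 75·(1.44 − j0.481)/(0.556 + j0.481)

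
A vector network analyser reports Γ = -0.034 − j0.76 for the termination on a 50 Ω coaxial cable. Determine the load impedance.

Z_L ≈ 12.8 − j46.2 Ω

Z_L = Z_0·(1 + Γ)/(1 − Γ) = 50·(0.966 − j0.76)/(1.03 + j0.76)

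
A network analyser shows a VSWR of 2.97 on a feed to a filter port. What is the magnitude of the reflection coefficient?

|Γ| ≈ 0.496

|Γ| = (S − 1)/(S + 1) = (2.97 − 1)/(2.97 + 1) = 1.97/3.97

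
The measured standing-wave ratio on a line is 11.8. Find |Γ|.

|Γ| = (S − 1)/(S + 1) = (11.8 − 1)/(11.8 + 1) = 10.8/12.8

|Γ| ≈ 0.844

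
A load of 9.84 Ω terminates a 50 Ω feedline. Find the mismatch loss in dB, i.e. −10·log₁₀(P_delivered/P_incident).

Γ = (9.84 − 50)/(9.84 + 50) = -0.671
|Γ|² = 0.45, so P_del/P_inc = 1 − |Γ|² = 0.55
ML = −10·log₁₀(1 − |Γ|²)

mismatch loss ≈ 2.6 dB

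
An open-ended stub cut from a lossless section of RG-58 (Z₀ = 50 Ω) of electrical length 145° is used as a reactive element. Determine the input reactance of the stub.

X_in ≈ 71.4 Ω (inductive)

tan(βl) = -0.7
For an open-ended stub, Z_in = −jZ_0·cot(βl) = −jZ_0/tan(βl)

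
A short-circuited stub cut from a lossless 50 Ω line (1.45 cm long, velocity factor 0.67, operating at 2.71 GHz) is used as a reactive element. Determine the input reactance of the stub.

λ = v/f = 0.67·c / 2.71 GHz = 0.0742 m
βl = 2π·l/λ = 2π × 0.195 = 70.4°
tan(βl) = 2.81
For a short-circuited stub, Z_in = jZ_0·tan(βl)

X_in ≈ 140 Ω (inductive)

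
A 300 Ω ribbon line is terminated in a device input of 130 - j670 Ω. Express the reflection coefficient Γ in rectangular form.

Γ ≈ 0.593 − j0.634

Γ = (Z_L − Z_0)/(Z_L + Z_0) = (-170 − j670)/(430 − j670)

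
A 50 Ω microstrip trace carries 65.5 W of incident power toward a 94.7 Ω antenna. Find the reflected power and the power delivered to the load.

P_reflected ≈ 6.25 W; P_delivered ≈ 59.2 W

Γ = (94.7 − 50)/(94.7 + 50) = 0.309
|Γ|² = 0.0954
P_refl = |Γ|²·P_inc = 6.25 W, P_del = (1 − |Γ|²)·P_inc = 59.2 W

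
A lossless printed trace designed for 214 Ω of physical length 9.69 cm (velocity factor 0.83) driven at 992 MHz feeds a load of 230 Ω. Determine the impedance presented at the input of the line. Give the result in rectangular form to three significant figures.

λ = v/f = 0.83·c / 992 MHz = 0.251 m
βl = 2π·l/λ = 2π × 0.386 = 139°
tan(βl) = tan(139°) = -0.87
Z_in = Z_0·(Z_L + jZ_0·tanβl)/(Z_0 + jZ_L·tanβl)
     = 214·(230 − j186)/(214 − j200)

Z_in ≈ 216 + j15.4 Ω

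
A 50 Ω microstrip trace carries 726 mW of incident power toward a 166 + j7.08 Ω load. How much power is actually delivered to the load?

|Γ| = |(116 + j7.08)/(216 + j7.08)| = 0.538
|Γ|² = 0.289
P_refl = |Γ|²·P_inc = 210 mW, P_del = (1 − |Γ|²)·P_inc = 516 mW

P_delivered ≈ 516 mW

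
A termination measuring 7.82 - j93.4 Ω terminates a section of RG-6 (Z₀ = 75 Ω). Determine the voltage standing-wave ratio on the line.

VSWR ≈ 24.5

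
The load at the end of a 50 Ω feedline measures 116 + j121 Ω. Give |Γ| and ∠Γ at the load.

Γ ≈ 0.671 ∠ 25.3°

Γ = (Z_L − Z_0)/(Z_L + Z_0) = (66 + j121)/(166 + j121)
|Γ| = 138/205 = 0.671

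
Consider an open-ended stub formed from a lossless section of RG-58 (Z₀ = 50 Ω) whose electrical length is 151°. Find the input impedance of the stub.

Z_in ≈ +j90.2 Ω

tan(βl) = -0.554
For an open-ended stub, Z_in = −jZ_0·cot(βl) = −jZ_0/tan(βl)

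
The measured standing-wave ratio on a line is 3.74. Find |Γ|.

|Γ| = (S − 1)/(S + 1) = (3.74 − 1)/(3.74 + 1) = 2.74/4.74

|Γ| ≈ 0.578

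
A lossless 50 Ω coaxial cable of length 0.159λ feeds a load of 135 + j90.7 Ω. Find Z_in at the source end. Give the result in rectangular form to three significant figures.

Z_in ≈ 22 − j41.7 Ω

βl = 2π × 0.159 = 57.2°
tan(βl) = tan(57.2°) = 1.55
Z_in = Z_0·(Z_L + jZ_0·tanβl)/(Z_0 + jZ_L·tanβl)
     = 50·(135 + j168)/(-91 + j210)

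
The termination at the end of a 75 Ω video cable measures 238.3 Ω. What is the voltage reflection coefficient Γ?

Γ = (Z_L − Z_0)/(Z_L + Z_0) = (238.3 − 75)/(238.3 + 75) = 163.3/313.3

Γ = 0.521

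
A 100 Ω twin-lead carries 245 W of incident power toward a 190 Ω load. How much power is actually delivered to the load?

Γ = (190 − 100)/(190 + 100) = 0.31
|Γ|² = 0.0963
P_refl = |Γ|²·P_inc = 23.6 W, P_del = (1 − |Γ|²)·P_inc = 221 W

P_delivered ≈ 221 W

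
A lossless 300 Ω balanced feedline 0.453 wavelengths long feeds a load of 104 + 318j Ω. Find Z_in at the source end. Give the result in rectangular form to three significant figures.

Z_in ≈ 64.6 + j177 Ω

βl = 2π × 0.453 = 163°
tan(βl) = tan(163°) = -0.304
Z_in = Z_0·(Z_L + jZ_0·tanβl)/(Z_0 + jZ_L·tanβl)
     = 300·(104 + j227)/(397 − j31.6)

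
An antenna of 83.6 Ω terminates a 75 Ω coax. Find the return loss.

Γ = (83.6 − 75)/(83.6 + 75) = 0.0542
RL = −20·log₁₀|Γ| = −20·log₁₀(0.0542)

RL ≈ 25.3 dB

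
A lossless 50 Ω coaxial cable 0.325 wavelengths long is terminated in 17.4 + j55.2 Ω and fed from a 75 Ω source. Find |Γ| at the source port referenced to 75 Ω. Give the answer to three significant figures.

|Γ| ≈ 0.811

βl = 2π × 0.325 = 117°
tan(βl) = -1.96
Z_in = Z_0·(Z_L + jZ_0·tanβl)/(Z_0 + jZ_L·tanβl) = 8.04 − j11.8 Ω
Γ_s = (Z_in − Z_s)/(Z_in + Z_s) = (-67 − j11.8)/(83 − j11.8), |Γ_s| = 0.811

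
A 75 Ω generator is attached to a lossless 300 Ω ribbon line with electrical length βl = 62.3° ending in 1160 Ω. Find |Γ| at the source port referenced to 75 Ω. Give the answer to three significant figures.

tan(βl) = 1.9
Z_in = Z_0·(Z_L + jZ_0·tanβl)/(Z_0 + jZ_L·tanβl) = 97.2 − j144 Ω
Γ_s = (Z_in − Z_s)/(Z_in + Z_s) = (22.2 − j144)/(172 − j144), |Γ_s| = 0.65

|Γ| ≈ 0.65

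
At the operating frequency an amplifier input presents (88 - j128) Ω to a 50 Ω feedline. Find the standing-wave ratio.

Γ = (Z_L − Z_0)/(Z_L + Z_0) = (38 − j128)/(138 − j128)
|Γ| = 134/188 = 0.709
VSWR = (1 + |Γ|)/(1 − |Γ|) = 1.71/0.291

VSWR ≈ 5.88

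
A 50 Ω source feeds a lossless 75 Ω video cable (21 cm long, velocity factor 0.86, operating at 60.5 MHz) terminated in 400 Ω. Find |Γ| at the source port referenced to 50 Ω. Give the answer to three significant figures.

|Γ| ≈ 0.767

λ = v/f = 0.86·c / 60.5 MHz = 4.26 m
βl = 2π·l/λ = 2π × 0.0492 = 17.7°
tan(βl) = 0.32
Z_in = Z_0·(Z_L + jZ_0·tanβl)/(Z_0 + jZ_L·tanβl) = 113 − j168 Ω
Γ_s = (Z_in − Z_s)/(Z_in + Z_s) = (62.8 − j168)/(163 − j168), |Γ_s| = 0.767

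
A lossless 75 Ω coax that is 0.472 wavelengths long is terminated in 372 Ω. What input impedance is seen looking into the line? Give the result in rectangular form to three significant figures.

Z_in ≈ 216 + j177 Ω

βl = 2π × 0.472 = 170°
tan(βl) = tan(170°) = -0.178
Z_in = Z_0·(Z_L + jZ_0·tanβl)/(Z_0 + jZ_L·tanβl)
     = 75·(372 − j13.3)/(75 − j66.1)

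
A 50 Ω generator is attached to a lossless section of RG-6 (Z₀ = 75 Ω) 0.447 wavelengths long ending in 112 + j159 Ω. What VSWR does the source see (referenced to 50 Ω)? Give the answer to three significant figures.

VSWR ≈ 5.96

βl = 2π × 0.447 = 161°
tan(βl) = -0.346
Z_in = Z_0·(Z_L + jZ_0·tanβl)/(Z_0 + jZ_L·tanβl) = 38.3 + j88.2 Ω
Γ_s = (Z_in − Z_s)/(Z_in + Z_s) = (-11.7 + j88.2)/(88.3 + j88.2), |Γ_s| = 0.713
VSWR = (1 + |Γ_s|)/(1 − |Γ_s|)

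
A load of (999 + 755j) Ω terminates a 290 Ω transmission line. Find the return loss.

Γ = (709 + j755)/(1289 + j755), |Γ| = 0.693
RL = −20·log₁₀|Γ| = −20·log₁₀(0.693)

RL ≈ 3.18 dB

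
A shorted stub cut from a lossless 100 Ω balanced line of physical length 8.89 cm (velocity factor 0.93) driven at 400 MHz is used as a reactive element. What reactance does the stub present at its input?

λ = v/f = 0.93·c / 400 MHz = 0.698 m
βl = 2π·l/λ = 2π × 0.127 = 45.9°
tan(βl) = 1.03
For a shorted stub, Z_in = jZ_0·tan(βl)

X_in ≈ 103 Ω (inductive)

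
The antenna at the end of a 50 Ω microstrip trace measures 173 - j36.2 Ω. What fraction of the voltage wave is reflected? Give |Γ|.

Γ = (Z_L − Z_0)/(Z_L + Z_0) = (123 − j36.2)/(223 − j36.2)
|Γ| = 128/226

|Γ| ≈ 0.568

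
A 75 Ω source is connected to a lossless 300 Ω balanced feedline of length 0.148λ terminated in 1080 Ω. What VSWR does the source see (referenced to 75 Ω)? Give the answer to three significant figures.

VSWR ≈ 6.31

βl = 2π × 0.148 = 53.3°
tan(βl) = 1.34
Z_in = Z_0·(Z_L + jZ_0·tanβl)/(Z_0 + jZ_L·tanβl) = 124 − j198 Ω
Γ_s = (Z_in − Z_s)/(Z_in + Z_s) = (49.4 − j198)/(199 − j198), |Γ_s| = 0.726
VSWR = (1 + |Γ_s|)/(1 − |Γ_s|)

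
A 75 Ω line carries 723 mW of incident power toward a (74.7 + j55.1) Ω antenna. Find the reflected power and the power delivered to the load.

|Γ| = |(-0.3 + j55.1)/(149.7 + j55.1)| = 0.345
|Γ|² = 0.119
P_refl = |Γ|²·P_inc = 86.3 mW, P_del = (1 − |Γ|²)·P_inc = 637 mW

P_reflected ≈ 86.3 mW; P_delivered ≈ 637 mW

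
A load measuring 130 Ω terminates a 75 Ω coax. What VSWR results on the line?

Γ = (130 − 75)/(130 + 75) = 0.268
VSWR = (1 + 0.268)/(1 − 0.268)

VSWR ≈ 1.73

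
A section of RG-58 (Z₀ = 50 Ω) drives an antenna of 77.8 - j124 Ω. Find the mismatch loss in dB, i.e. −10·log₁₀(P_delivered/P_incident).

Γ = (27.8 − j124)/(127.8 − j124), |Γ| = 0.714
|Γ|² = 0.509, so P_del/P_inc = 1 − |Γ|² = 0.491
ML = −10·log₁₀(1 − |Γ|²)

mismatch loss ≈ 3.09 dB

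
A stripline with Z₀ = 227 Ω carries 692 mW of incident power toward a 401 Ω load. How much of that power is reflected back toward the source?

P_reflected ≈ 53.1 mW

Γ = (401 − 227)/(401 + 227) = 0.277
|Γ|² = 0.0768
P_refl = |Γ|²·P_inc = 53.1 mW, P_del = (1 − |Γ|²)·P_inc = 639 mW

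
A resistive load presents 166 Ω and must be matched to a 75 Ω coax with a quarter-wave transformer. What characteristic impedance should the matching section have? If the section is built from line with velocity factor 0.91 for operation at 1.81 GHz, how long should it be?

Z_qwt = √(Z_0·R_L) = √(75 × 166) = √12450
λ = 0.91·c/f = 0.151 m, so l = λ/4 = 0.0377 m

Z_qwt ≈ 112 Ω; length ≈ 3.77 cm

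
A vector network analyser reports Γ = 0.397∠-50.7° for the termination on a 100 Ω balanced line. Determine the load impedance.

Z_L ≈ 129 − j93.8 Ω

Z_L = Z_0·(1 + Γ)/(1 − Γ) = 100·(1.25 − j0.307)/(0.749 + j0.307)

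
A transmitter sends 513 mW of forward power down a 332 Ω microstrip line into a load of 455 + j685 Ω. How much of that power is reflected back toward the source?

P_reflected ≈ 228 mW

|Γ| = |(123 + j685)/(787 + j685)| = 0.667
|Γ|² = 0.445
P_refl = |Γ|²·P_inc = 228 mW, P_del = (1 − |Γ|²)·P_inc = 285 mW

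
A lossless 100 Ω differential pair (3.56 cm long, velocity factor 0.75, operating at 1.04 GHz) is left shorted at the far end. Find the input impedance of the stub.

λ = v/f = 0.75·c / 1.04 GHz = 0.216 m
βl = 2π·l/λ = 2π × 0.165 = 59.2°
tan(βl) = 1.68
For a shorted stub, Z_in = jZ_0·tan(βl)

Z_in ≈ +j168 Ω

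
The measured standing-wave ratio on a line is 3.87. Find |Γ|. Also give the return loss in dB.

|Γ| ≈ 0.589; return loss ≈ 4.59 dB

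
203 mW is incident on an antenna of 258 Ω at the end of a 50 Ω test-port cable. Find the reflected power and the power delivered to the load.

Γ = (258 − 50)/(258 + 50) = 0.675
|Γ|² = 0.456
P_refl = |Γ|²·P_inc = 92.6 mW, P_del = (1 − |Γ|²)·P_inc = 110 mW

P_reflected ≈ 92.6 mW; P_delivered ≈ 110 mW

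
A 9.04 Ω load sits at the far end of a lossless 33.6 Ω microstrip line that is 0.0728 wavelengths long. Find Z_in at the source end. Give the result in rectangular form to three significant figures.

βl = 2π × 0.0728 = 26.2°
tan(βl) = tan(26.2°) = 0.492
Z_in = Z_0·(Z_L + jZ_0·tanβl)/(Z_0 + jZ_L·tanβl)
     = 33.6·(9.04 + j16.5)/(33.6 + j4.45)

Z_in ≈ 11 + j15.1 Ω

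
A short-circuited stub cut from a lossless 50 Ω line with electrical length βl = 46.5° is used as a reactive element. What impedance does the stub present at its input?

Z_in ≈ +j52.7 Ω

tan(βl) = 1.05
For a short-circuited stub, Z_in = jZ_0·tan(βl)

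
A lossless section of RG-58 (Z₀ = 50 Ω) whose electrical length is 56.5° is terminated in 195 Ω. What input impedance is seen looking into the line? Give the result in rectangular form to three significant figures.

Z_in ≈ 17.9 − j30.1 Ω

tan(βl) = tan(56.5°) = 1.51
Z_in = Z_0·(Z_L + jZ_0·tanβl)/(Z_0 + jZ_L·tanβl)
     = 50·(195 + j75.5)/(50 + j295)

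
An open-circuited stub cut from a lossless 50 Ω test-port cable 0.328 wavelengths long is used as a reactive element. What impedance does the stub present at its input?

Z_in ≈ +j26.7 Ω

βl = 2π × 0.328 = 118°
tan(βl) = -1.87
For an open-circuited stub, Z_in = −jZ_0·cot(βl) = −jZ_0/tan(βl)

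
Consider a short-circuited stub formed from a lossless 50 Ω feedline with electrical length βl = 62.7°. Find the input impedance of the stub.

tan(βl) = 1.94
For a short-circuited stub, Z_in = jZ_0·tan(βl)

Z_in ≈ +j96.9 Ω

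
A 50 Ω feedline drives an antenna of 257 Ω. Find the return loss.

RL ≈ 3.42 dB

Γ = (257 − 50)/(257 + 50) = 0.674
RL = −20·log₁₀|Γ| = −20·log₁₀(0.674)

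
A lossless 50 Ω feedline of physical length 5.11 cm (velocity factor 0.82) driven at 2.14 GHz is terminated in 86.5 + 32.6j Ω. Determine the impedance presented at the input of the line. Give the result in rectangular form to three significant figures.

λ = v/f = 0.82·c / 2.14 GHz = 0.115 m
βl = 2π·l/λ = 2π × 0.445 = 160°
tan(βl) = tan(160°) = -0.363
Z_in = Z_0·(Z_L + jZ_0·tanβl)/(Z_0 + jZ_L·tanβl)
     = 50·(86.5 + j14.4)/(61.8 − j31.4)

Z_in ≈ 50.9 + j37.5 Ω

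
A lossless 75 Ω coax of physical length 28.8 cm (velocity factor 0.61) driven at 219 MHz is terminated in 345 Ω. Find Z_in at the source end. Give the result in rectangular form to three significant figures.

Z_in ≈ 23.3 + j47.3 Ω

λ = v/f = 0.61·c / 219 MHz = 0.836 m
βl = 2π·l/λ = 2π × 0.345 = 124°
tan(βl) = tan(124°) = -1.48
Z_in = Z_0·(Z_L + jZ_0·tanβl)/(Z_0 + jZ_L·tanβl)
     = 75·(345 − j111)/(75 − j510)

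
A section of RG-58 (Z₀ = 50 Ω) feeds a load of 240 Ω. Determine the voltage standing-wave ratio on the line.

VSWR ≈ 4.8

For a purely resistive load, VSWR = R_L/Z_0 or Z_0/R_L (whichever > 1) = 240/50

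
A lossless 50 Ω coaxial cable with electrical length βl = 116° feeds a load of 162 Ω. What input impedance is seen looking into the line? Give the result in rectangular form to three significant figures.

tan(βl) = tan(116°) = -2.05
Z_in = Z_0·(Z_L + jZ_0·tanβl)/(Z_0 + jZ_L·tanβl)
     = 50·(162 − j103)/(50 − j332)

Z_in ≈ 18.7 + j21.6 Ω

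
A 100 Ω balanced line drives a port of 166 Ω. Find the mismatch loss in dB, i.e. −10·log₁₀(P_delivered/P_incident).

Γ = (166 − 100)/(166 + 100) = 0.248
|Γ|² = 0.0616, so P_del/P_inc = 1 − |Γ|² = 0.938
ML = −10·log₁₀(1 − |Γ|²)

mismatch loss ≈ 0.276 dB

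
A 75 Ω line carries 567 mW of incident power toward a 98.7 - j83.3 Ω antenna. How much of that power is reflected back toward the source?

P_reflected ≈ 115 mW

|Γ| = |(23.7 − j83.3)/(173.7 − j83.3)| = 0.45
|Γ|² = 0.202
P_refl = |Γ|²·P_inc = 115 mW, P_del = (1 − |Γ|²)·P_inc = 452 mW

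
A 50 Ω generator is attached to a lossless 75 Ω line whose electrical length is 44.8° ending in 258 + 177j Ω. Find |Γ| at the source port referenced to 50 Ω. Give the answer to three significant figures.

|Γ| ≈ 0.723

tan(βl) = 0.993
Z_in = Z_0·(Z_L + jZ_0·tanβl)/(Z_0 + jZ_L·tanβl) = 38 − j90.5 Ω
Γ_s = (Z_in − Z_s)/(Z_in + Z_s) = (-12 − j90.5)/(88 − j90.5), |Γ_s| = 0.723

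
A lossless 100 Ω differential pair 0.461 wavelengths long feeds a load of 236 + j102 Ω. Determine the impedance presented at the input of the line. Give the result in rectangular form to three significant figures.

βl = 2π × 0.461 = 166°
tan(βl) = tan(166°) = -0.25
Z_in = Z_0·(Z_L + jZ_0·tanβl)/(Z_0 + jZ_L·tanβl)
     = 100·(236 + j77)/(126 − j59)

Z_in ≈ 130 + j123 Ω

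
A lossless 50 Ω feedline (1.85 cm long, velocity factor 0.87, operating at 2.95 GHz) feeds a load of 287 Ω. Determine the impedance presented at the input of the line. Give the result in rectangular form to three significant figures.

λ = v/f = 0.87·c / 2.95 GHz = 0.0885 m
βl = 2π·l/λ = 2π × 0.209 = 75.3°
tan(βl) = tan(75.3°) = 3.81
Z_in = Z_0·(Z_L + jZ_0·tanβl)/(Z_0 + jZ_L·tanβl)
     = 50·(287 + j190)/(50 + j1090)

Z_in ≈ 9.29 − j12.7 Ω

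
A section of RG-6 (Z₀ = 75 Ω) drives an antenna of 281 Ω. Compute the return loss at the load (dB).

Γ = (281 − 75)/(281 + 75) = 0.579
RL = −20·log₁₀|Γ| = −20·log₁₀(0.579)

RL ≈ 4.75 dB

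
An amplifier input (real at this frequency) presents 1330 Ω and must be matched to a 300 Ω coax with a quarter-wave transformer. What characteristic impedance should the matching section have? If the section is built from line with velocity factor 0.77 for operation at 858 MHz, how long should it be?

Z_qwt = √(Z_0·R_L) = √(300 × 1330) = √399000
λ = 0.77·c/f = 0.269 m, so l = λ/4 = 0.0673 m

Z_qwt ≈ 632 Ω; length ≈ 6.73 cm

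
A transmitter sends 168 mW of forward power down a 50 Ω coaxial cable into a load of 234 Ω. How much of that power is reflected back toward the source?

P_reflected ≈ 70.5 mW

Γ = (234 − 50)/(234 + 50) = 0.648
|Γ|² = 0.42
P_refl = |Γ|²·P_inc = 70.5 mW, P_del = (1 − |Γ|²)·P_inc = 97.5 mW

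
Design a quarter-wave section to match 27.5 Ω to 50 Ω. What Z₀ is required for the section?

Z_qwt ≈ 37.1 Ω

Z_qwt = √(Z_0·R_L) = √(50 × 27.5) = √1375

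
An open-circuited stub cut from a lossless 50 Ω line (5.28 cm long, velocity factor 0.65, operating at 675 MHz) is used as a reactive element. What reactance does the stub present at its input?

λ = v/f = 0.65·c / 675 MHz = 0.289 m
βl = 2π·l/λ = 2π × 0.183 = 65.8°
tan(βl) = 2.22
For an open-circuited stub, Z_in = −jZ_0·cot(βl) = −jZ_0/tan(βl)

X_in ≈ -22.5 Ω (capacitive)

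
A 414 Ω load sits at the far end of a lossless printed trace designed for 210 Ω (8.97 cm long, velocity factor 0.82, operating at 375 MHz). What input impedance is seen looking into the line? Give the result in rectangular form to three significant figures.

λ = v/f = 0.82·c / 375 MHz = 0.656 m
βl = 2π·l/λ = 2π × 0.137 = 49.2°
tan(βl) = tan(49.2°) = 1.16
Z_in = Z_0·(Z_L + jZ_0·tanβl)/(Z_0 + jZ_L·tanβl)
     = 210·(414 + j244)/(210 + j480)

Z_in ≈ 156 − j113 Ω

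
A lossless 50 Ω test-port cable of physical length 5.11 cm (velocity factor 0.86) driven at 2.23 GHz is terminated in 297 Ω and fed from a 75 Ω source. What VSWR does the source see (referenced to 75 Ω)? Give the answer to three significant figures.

VSWR ≈ 4.61

λ = v/f = 0.86·c / 2.23 GHz = 0.116 m
βl = 2π·l/λ = 2π × 0.442 = 159°
tan(βl) = -0.384
Z_in = Z_0·(Z_L + jZ_0·tanβl)/(Z_0 + jZ_L·tanβl) = 55 + j106 Ω
Γ_s = (Z_in − Z_s)/(Z_in + Z_s) = (-20 + j106)/(130 + j106), |Γ_s| = 0.644
VSWR = (1 + |Γ_s|)/(1 − |Γ_s|)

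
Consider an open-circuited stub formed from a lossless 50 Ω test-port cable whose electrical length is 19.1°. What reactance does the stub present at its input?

X_in ≈ -144 Ω (capacitive)

tan(βl) = 0.346
For an open-circuited stub, Z_in = −jZ_0·cot(βl) = −jZ_0/tan(βl)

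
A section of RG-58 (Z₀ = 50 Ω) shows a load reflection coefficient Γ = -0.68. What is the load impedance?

Z_L = Z_0·(1 + Γ)/(1 − Γ) = 50·(0.32)/(1.68)

Z_L ≈ 9.52 Ω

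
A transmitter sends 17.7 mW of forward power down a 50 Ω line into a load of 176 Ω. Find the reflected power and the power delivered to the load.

P_reflected ≈ 5.5 mW; P_delivered ≈ 12.2 mW

Γ = (176 − 50)/(176 + 50) = 0.558
|Γ|² = 0.311
P_refl = |Γ|²·P_inc = 5.5 mW, P_del = (1 − |Γ|²)·P_inc = 12.2 mW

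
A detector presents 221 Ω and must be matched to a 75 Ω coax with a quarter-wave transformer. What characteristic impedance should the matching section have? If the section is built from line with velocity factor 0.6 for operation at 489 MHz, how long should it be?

Z_qwt ≈ 129 Ω; length ≈ 9.2 cm

Z_qwt = √(Z_0·R_L) = √(75 × 221) = √16580
λ = 0.6·c/f = 0.368 m, so l = λ/4 = 0.092 m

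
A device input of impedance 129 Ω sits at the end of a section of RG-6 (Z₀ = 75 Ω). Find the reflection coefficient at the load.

Γ = (Z_L − Z_0)/(Z_L + Z_0) = (129 − 75)/(129 + 75) = 54/204

Γ = 0.265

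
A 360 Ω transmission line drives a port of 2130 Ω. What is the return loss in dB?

Γ = (2130 − 360)/(2130 + 360) = 0.711
RL = −20·log₁₀|Γ| = −20·log₁₀(0.711)

RL ≈ 2.96 dB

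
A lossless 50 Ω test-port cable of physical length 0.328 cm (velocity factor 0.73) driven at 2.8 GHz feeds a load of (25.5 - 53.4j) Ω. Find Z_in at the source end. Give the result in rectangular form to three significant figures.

Z_in ≈ 16.3 − j32.7 Ω

λ = v/f = 0.73·c / 2.8 GHz = 0.0782 m
βl = 2π·l/λ = 2π × 0.0419 = 15.1°
tan(βl) = tan(15.1°) = 0.27
Z_in = Z_0·(Z_L + jZ_0·tanβl)/(Z_0 + jZ_L·tanβl)
     = 50·(25.5 − j39.9)/(64.4 + j6.88)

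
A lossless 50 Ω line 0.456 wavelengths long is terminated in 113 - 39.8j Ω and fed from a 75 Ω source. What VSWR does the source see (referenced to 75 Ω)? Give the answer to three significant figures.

βl = 2π × 0.456 = 164°
tan(βl) = -0.284
Z_in = Z_0·(Z_L + jZ_0·tanβl)/(Z_0 + jZ_L·tanβl) = 121 + j30.3 Ω
Γ_s = (Z_in − Z_s)/(Z_in + Z_s) = (45.8 + j30.3)/(196 + j30.3), |Γ_s| = 0.277
VSWR = (1 + |Γ_s|)/(1 − |Γ_s|)

VSWR ≈ 1.77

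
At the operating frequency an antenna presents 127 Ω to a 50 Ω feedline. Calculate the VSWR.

VSWR ≈ 2.54

For a purely resistive load, VSWR = R_L/Z_0 or Z_0/R_L (whichever > 1) = 127/50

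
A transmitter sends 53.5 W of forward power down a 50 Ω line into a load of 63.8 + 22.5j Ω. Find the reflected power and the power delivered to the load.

|Γ| = |(13.8 + j22.5)/(113.8 + j22.5)| = 0.228
|Γ|² = 0.0518
P_refl = |Γ|²·P_inc = 2.77 W, P_del = (1 − |Γ|²)·P_inc = 50.7 W

P_reflected ≈ 2.77 W; P_delivered ≈ 50.7 W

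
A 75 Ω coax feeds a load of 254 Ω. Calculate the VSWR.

Γ = (254 − 75)/(254 + 75) = 0.544
VSWR = (1 + 0.544)/(1 − 0.544)

VSWR ≈ 3.39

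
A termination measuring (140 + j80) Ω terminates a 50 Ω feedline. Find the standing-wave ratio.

Γ = (Z_L − Z_0)/(Z_L + Z_0) = (90 + j80)/(190 + j80)
|Γ| = 120/206 = 0.584
VSWR = (1 + |Γ|)/(1 − |Γ|) = 1.58/0.416

VSWR ≈ 3.81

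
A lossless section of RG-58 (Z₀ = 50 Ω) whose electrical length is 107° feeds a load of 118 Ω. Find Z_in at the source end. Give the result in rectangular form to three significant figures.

tan(βl) = tan(107°) = -3.27
Z_in = Z_0·(Z_L + jZ_0·tanβl)/(Z_0 + jZ_L·tanβl)
     = 50·(118 − j164)/(50 − j386)

Z_in ≈ 22.8 + j12.3 Ω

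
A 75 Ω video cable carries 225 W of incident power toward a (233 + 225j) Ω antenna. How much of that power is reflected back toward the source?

P_reflected ≈ 117 W

|Γ| = |(158 + j225)/(308 + j225)| = 0.721
|Γ|² = 0.52
P_refl = |Γ|²·P_inc = 117 W, P_del = (1 − |Γ|²)·P_inc = 108 W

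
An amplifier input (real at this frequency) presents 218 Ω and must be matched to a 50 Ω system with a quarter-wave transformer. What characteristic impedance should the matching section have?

Z_qwt ≈ 104 Ω

Z_qwt = √(Z_0·R_L) = √(50 × 218) = √10900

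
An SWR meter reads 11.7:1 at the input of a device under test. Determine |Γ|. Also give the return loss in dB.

|Γ| = (S − 1)/(S + 1) = (11.7 − 1)/(11.7 + 1) = 10.7/12.7
RL = −20·log₁₀|Γ| = −20·log₁₀(0.843)

|Γ| ≈ 0.843; return loss ≈ 1.49 dB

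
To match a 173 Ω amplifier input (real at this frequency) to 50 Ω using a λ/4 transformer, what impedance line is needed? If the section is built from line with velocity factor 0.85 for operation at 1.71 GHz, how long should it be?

Z_qwt ≈ 93 Ω; length ≈ 3.73 cm

Z_qwt = √(Z_0·R_L) = √(50 × 173) = √8650
λ = 0.85·c/f = 0.149 m, so l = λ/4 = 0.0373 m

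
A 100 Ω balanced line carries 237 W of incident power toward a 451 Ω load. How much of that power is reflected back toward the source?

P_reflected ≈ 96.2 W

Γ = (451 − 100)/(451 + 100) = 0.637
|Γ|² = 0.406
P_refl = |Γ|²·P_inc = 96.2 W, P_del = (1 − |Γ|²)·P_inc = 141 W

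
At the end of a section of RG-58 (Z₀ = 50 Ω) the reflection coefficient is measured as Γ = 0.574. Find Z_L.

Z_L ≈ 185 Ω

Z_L = Z_0·(1 + Γ)/(1 − Γ) = 50·(1.57)/(0.426)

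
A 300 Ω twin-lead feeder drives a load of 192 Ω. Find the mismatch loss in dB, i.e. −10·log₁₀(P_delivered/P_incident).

Γ = (192 − 300)/(192 + 300) = -0.22
|Γ|² = 0.0482, so P_del/P_inc = 1 − |Γ|² = 0.952
ML = −10·log₁₀(1 − |Γ|²)

mismatch loss ≈ 0.214 dB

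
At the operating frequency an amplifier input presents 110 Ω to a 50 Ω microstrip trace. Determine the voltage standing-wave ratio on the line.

VSWR ≈ 2.2

Γ = (110 − 50)/(110 + 50) = 0.375
VSWR = (1 + 0.375)/(1 − 0.375)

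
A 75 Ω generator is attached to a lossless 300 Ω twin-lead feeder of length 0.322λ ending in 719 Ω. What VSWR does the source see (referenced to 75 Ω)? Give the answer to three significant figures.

βl = 2π × 0.322 = 116°
tan(βl) = -2.06
Z_in = Z_0·(Z_L + jZ_0·tanβl)/(Z_0 + jZ_L·tanβl) = 149 + j116 Ω
Γ_s = (Z_in − Z_s)/(Z_in + Z_s) = (73.6 + j116)/(224 + j116), |Γ_s| = 0.545
VSWR = (1 + |Γ_s|)/(1 − |Γ_s|)

VSWR ≈ 3.39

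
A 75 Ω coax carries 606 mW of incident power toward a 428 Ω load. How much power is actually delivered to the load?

Γ = (428 − 75)/(428 + 75) = 0.702
|Γ|² = 0.493
P_refl = |Γ|²·P_inc = 298 mW, P_del = (1 − |Γ|²)·P_inc = 308 mW

P_delivered ≈ 308 mW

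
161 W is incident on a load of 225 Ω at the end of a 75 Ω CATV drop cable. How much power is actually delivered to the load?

P_delivered ≈ 121 W

Γ = (225 − 75)/(225 + 75) = 0.5
|Γ|² = 0.25
P_refl = |Γ|²·P_inc = 40.2 W, P_del = (1 − |Γ|²)·P_inc = 121 W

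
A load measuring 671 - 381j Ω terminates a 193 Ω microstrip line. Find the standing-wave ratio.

Γ = (Z_L − Z_0)/(Z_L + Z_0) = (478 − j381)/(864 − j381)
|Γ| = 611/944 = 0.647
VSWR = (1 + |Γ|)/(1 − |Γ|) = 1.65/0.353

VSWR ≈ 4.67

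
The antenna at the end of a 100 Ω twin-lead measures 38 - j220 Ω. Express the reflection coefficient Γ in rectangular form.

Γ = (Z_L − Z_0)/(Z_L + Z_0) = (-62 − j220)/(138 − j220)

Γ ≈ 0.591 − j0.652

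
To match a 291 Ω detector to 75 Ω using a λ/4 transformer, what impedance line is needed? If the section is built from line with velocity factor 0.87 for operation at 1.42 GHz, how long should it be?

Z_qwt = √(Z_0·R_L) = √(75 × 291) = √21820
λ = 0.87·c/f = 0.184 m, so l = λ/4 = 0.046 m

Z_qwt ≈ 148 Ω; length ≈ 4.6 cm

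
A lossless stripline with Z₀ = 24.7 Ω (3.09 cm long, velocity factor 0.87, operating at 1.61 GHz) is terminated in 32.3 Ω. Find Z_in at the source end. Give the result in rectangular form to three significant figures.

Z_in ≈ 20 − j3.69 Ω

λ = v/f = 0.87·c / 1.61 GHz = 0.162 m
βl = 2π·l/λ = 2π × 0.191 = 68.6°
tan(βl) = tan(68.6°) = 2.55
Z_in = Z_0·(Z_L + jZ_0·tanβl)/(Z_0 + jZ_L·tanβl)
     = 24.7·(32.3 + j63.1)/(24.7 + j82.5)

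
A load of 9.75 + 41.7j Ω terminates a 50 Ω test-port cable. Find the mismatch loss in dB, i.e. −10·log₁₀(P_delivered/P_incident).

mismatch loss ≈ 4.35 dB

Γ = (-40.25 + j41.7)/(59.75 + j41.7), |Γ| = 0.795
|Γ|² = 0.633, so P_del/P_inc = 1 − |Γ|² = 0.367
ML = −10·log₁₀(1 − |Γ|²)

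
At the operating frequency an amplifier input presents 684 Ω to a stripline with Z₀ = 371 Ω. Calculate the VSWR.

VSWR ≈ 1.84

Γ = (684 − 371)/(684 + 371) = 0.297
VSWR = (1 + 0.297)/(1 − 0.297)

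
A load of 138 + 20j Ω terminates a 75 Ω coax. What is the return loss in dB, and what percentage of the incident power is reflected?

Γ = (63 + j20)/(213 + j20), |Γ| = 0.309
RL = −20·log₁₀(0.309) = 10.2 dB
P_refl/P_inc = |Γ|² = 0.0955

RL ≈ 10.2 dB; 9.55% of incident power reflected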